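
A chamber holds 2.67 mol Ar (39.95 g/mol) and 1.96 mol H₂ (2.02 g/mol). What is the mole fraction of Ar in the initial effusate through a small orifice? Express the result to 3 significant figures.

0.234

The effusion rate of species i is ∝ p_i/√M_i ∝ n_i/√M_i.
Mole fraction of Ar in the effusate = (n_Ar/√M_Ar) / (n_Ar/√M_Ar + n_H₂/√M_H₂)
= (2.67/√39.95) / (2.67/√39.95 + 1.96/√2.02) = 0.4224/(0.4224 + 1.379) = 0.234.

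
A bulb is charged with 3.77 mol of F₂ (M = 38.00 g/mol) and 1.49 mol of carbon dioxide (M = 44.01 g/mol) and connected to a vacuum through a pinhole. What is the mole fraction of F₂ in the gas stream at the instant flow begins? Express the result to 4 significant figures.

0.7314

Each component's effusion rate ∝ (its partial pressure)·(1/√M) ∝ n_i/√M_i.
So x_F₂ in the escaping gas = (n_F₂/√M_F₂) / Σ(n_i/√M_i)
= (3.77/√38.00) / (3.77/√38.00 + 1.49/√44.01) = 0.6116/(0.6116 + 0.2246) = 0.7314.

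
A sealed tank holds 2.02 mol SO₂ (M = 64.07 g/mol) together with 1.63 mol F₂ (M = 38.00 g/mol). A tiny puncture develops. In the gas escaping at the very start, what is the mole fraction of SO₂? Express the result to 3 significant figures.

0.488

The effusion rate of species i is ∝ p_i/√M_i ∝ n_i/√M_i.
Mole fraction of SO₂ in the effusate = (n_SO₂/√M_SO₂) / (n_SO₂/√M_SO₂ + n_F₂/√M_F₂)
= (2.02/√64.07) / (2.02/√64.07 + 1.63/√38.00) = 0.2524/(0.2524 + 0.2644) = 0.488.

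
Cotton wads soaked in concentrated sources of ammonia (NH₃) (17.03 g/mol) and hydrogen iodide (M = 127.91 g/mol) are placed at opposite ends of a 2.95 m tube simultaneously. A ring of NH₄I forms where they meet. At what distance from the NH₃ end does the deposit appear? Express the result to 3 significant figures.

Distances travelled in equal time are proportional to diffusion rates, so d_NH₃/d_HI = √(M_HI/M_NH₃) = √(127.91/17.03) = 2.741.
With d_NH₃ + d_HI = 2.95 m, d_HI = 2.95/(1 + 2.741) = 0.7886 m.
d_NH₃ = 2.95 − 0.7886 = 2.16 m.

2.16 m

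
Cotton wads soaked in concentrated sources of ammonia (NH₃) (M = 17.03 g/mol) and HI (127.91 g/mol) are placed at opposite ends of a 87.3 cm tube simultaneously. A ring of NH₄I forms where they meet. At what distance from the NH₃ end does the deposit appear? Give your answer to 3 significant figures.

Graham's law gives d_NH₃/d_HI = rate_NH₃/rate_HI = √(M_HI/M_NH₃) = √(127.91/17.03) = 2.741.
With d_NH₃ + d_HI = 87.3 cm, d_HI = 87.3/(1 + 2.741) = 23.34 cm.
d_NH₃ = 87.3 − 23.34 = 64.0 cm.

64.0 cm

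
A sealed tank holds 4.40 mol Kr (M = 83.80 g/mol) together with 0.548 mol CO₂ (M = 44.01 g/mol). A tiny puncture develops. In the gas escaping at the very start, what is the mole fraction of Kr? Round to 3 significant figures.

Rate_i ∝ x_i/√M_i (Graham's law weighted by mole fraction), so the effusate composition follows n_i/√M_i.
So x_Kr in the escaping gas = (n_Kr/√M_Kr) / Σ(n_i/√M_i)
= (4.40/√83.80) / (4.40/√83.80 + 0.548/√44.01) = 0.4807/(0.4807 + 0.08260) = 0.853.

0.853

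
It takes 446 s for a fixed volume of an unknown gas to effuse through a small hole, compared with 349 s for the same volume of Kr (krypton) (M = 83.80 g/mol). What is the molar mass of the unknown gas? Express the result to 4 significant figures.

136.9 g/mol

From Graham's law, t_X/t_Kr = √(M_X/M_Kr).
446/349 = 1.278 = √(M_X/83.80)
M_X = 83.80 × 1.278² = 83.80 × 1.633 = 136.9 g/mol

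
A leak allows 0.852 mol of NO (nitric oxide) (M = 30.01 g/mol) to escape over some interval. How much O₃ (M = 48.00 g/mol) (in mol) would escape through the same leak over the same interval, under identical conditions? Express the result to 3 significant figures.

0.674 mol

Since effusion rate ∝ 1/√M, rate_O₃/rate_NO = √(M_NO/M_O₃) = √(30.01/48.00) = √0.6252 = 0.7907.
So the amount for O₃ is 0.852 × 0.7907 = 0.674 mol.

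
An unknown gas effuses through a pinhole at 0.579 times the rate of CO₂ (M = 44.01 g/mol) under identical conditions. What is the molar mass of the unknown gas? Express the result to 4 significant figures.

131.3 g/mol

Using Graham's law: rate_X/rate_CO₂ = √(M_CO₂/M_X).
0.579 = √(44.01/M_X)
M_X = 44.01 / 0.579² = 44.01 / 0.3352 = 131.3 g/mol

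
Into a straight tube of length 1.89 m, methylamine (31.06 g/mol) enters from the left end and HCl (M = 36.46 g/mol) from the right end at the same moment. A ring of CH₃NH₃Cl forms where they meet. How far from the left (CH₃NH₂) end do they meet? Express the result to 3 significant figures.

0.983 m

Distances travelled in equal time are proportional to diffusion rates, so d_CH₃NH₂/d_HCl = √(M_HCl/M_CH₃NH₂) = √(36.46/31.06) = 1.083.
With d_CH₃NH₂ + d_HCl = 1.89 m, d_HCl = 1.89/(1 + 1.083) = 0.9072 m.
d_CH₃NH₂ = 1.89 − 0.9072 = 0.983 m.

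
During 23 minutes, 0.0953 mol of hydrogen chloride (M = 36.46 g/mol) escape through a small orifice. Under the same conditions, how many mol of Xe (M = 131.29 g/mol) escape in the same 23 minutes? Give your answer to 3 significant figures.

0.0502 mol

Since effusion rate ∝ 1/√M, rate_Xe/rate_HCl = √(M_HCl/M_Xe) = √(36.46/131.29) = √0.2777 = 0.5270.
So the amount for Xe is 0.0953 × 0.5270 = 0.0502 mol.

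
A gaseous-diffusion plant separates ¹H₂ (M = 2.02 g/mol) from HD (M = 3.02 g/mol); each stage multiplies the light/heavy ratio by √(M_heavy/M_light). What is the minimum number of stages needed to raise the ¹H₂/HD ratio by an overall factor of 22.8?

Per stage α = (3.02/2.02)^(1/2) = 1.49505^0.5, giving ln α = 0.2011.
Need α^N ≥ 22.8 ⇒ N ≥ ln(22.8) / ln α = 3.127 / 0.2011 = 15.55.
Rounding up, N = 16 stages.

16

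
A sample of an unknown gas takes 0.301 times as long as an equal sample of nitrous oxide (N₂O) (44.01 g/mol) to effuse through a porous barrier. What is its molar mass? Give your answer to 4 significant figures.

3.987 g/mol

From Graham's law, t_X/t_N₂O = √(M_X/M_N₂O).
0.301 = √(M_X/44.01)
M_X = 44.01 × 0.301² = 44.01 × 0.09060 = 3.987 g/mol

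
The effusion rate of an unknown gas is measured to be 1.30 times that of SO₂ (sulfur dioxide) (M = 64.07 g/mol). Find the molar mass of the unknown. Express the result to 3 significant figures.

Graham's law gives rate_X/rate_SO₂ = √(M_SO₂/M_X).
1.30 = √(64.07/M_X)
M_X = 64.07 / 1.30² = 64.07 / 1.690 = 37.9 g/mol

37.9 g/mol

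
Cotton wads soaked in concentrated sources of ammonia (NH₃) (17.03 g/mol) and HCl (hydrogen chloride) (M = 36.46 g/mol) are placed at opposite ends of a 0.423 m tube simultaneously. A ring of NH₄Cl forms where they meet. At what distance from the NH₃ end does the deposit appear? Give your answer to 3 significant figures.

0.251 m

The fronts meet when d_NH₃ + d_HCl = L with d_NH₃/d_HCl = √(M_HCl/M_NH₃) (Graham's law). Here √(M_HCl/M_NH₃) = √(36.46/17.03) = 1.463.
With d_NH₃ + d_HCl = 0.423 m, d_HCl = 0.423/(1 + 1.463) = 0.1717 m.
d_NH₃ = 0.423 − 0.1717 = 0.251 m.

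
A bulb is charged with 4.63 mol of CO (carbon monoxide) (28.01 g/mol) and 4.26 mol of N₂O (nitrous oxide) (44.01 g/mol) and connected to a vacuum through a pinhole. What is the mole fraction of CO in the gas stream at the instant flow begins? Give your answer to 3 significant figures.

0.577

Each component's effusion rate ∝ (its partial pressure)·(1/√M) ∝ n_i/√M_i.
x_CO(eff) = (n_CO/√M_CO) / (n_CO/√M_CO + n_N₂O/√M_N₂O)
= (4.63/√28.01) / (4.63/√28.01 + 4.26/√44.01) = 0.8748/(0.8748 + 0.6421) = 0.577.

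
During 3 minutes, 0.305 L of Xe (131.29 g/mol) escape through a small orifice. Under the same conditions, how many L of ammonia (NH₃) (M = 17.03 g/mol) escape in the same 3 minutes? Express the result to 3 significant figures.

0.847 L

From Graham's law, rate_NH₃/rate_Xe = √(M_Xe/M_NH₃) = √(131.29/17.03) = √7.709 = 2.777.
So the volume for NH₃ is 0.305 × 2.777 = 0.847 L.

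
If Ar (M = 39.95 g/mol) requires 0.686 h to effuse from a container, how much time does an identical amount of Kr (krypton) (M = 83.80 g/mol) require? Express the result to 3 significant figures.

Since effusion rate ∝ 1/√M, t_Kr/t_Ar = √(M_Kr/M_Ar) = √(83.80/39.95) = √2.098 = 1.448.
So the time for Kr is 0.686 × 1.448 = 0.994 h.

0.994 h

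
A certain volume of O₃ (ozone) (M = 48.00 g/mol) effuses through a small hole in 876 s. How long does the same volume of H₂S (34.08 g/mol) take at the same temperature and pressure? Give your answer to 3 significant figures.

738 s

Since effusion rate ∝ 1/√M, t_H₂S/t_O₃ = √(M_H₂S/M_O₃) = √(34.08/48.00) = √0.7100 = 0.8426.
So the time for H₂S is 876 × 0.8426 = 738 s.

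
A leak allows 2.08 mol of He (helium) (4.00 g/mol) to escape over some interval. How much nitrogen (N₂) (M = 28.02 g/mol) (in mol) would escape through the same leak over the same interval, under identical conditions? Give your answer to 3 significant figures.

Graham's law gives rate_N₂/rate_He = √(M_He/M_N₂) = √(4.00/28.02) = √0.1428 = 0.3778.
So the amount for N₂ is 2.08 × 0.3778 = 0.786 mol.

0.786 mol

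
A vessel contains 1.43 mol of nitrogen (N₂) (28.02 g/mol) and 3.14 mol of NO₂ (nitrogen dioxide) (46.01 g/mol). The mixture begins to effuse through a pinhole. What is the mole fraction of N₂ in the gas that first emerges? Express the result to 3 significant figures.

Rate_i ∝ x_i/√M_i (Graham's law weighted by mole fraction), so the effusate composition follows n_i/√M_i.
Mole fraction of N₂ in the effusate = (n_N₂/√M_N₂) / (n_N₂/√M_N₂ + n_NO₂/√M_NO₂)
= (1.43/√28.02) / (1.43/√28.02 + 3.14/√46.01) = 0.2701/(0.2701 + 0.4629) = 0.369.

0.369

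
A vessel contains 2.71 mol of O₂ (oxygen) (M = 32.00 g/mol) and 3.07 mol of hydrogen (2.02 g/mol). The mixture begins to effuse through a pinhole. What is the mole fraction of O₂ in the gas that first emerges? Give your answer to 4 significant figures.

0.1815

Rate_i ∝ x_i/√M_i (Graham's law weighted by mole fraction), so the effusate composition follows n_i/√M_i.
x_O₂(eff) = (n_O₂/√M_O₂) / (n_O₂/√M_O₂ + n_H₂/√M_H₂)
= (2.71/√32.00) / (2.71/√32.00 + 3.07/√2.02) = 0.4791/(0.4791 + 2.160) = 0.1815.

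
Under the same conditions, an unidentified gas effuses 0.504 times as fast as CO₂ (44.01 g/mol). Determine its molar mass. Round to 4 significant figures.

Since effusion rate ∝ 1/√M, rate_X/rate_CO₂ = √(M_CO₂/M_X).
0.504 = √(44.01/M_X)
M_X = 44.01 / 0.504² = 44.01 / 0.2540 = 173.3 g/mol

173.3 g/mol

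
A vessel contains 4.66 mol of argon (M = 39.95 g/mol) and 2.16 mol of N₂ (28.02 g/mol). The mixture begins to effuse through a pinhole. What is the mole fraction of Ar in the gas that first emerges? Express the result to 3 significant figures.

0.644

The effusion rate of species i is ∝ p_i/√M_i ∝ n_i/√M_i.
Mole fraction of Ar in the effusate = (n_Ar/√M_Ar) / (n_Ar/√M_Ar + n_N₂/√M_N₂)
= (4.66/√39.95) / (4.66/√39.95 + 2.16/√28.02) = 0.7373/(0.7373 + 0.4081) = 0.644.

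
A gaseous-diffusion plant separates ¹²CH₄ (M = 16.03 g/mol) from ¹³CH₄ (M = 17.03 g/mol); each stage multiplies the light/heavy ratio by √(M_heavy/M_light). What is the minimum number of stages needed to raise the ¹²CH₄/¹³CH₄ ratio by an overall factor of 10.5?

78

With α = √(17.03/16.03) per stage, ln α = ½ ln(1.06238) = 0.03026.
Need α^N ≥ 10.5 ⇒ N ≥ ln(10.5) / ln α = 2.351 / 0.03026 = 77.71.
Rounding up, N = 78 stages.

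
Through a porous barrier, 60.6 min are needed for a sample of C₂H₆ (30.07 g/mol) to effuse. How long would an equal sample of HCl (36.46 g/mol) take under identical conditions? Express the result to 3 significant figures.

66.7 min

Since effusion rate ∝ 1/√M, t_HCl/t_C₂H₆ = √(M_HCl/M_C₂H₆) = √(36.46/30.07) = √1.213 = 1.101.
So the time for HCl is 60.6 × 1.101 = 66.7 min.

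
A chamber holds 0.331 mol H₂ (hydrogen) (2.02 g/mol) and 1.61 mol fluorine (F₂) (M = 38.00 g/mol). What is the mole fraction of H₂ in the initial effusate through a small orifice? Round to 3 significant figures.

The effusion rate of species i is ∝ p_i/√M_i ∝ n_i/√M_i.
So x_H₂ in the escaping gas = (n_H₂/√M_H₂) / Σ(n_i/√M_i)
= (0.331/√2.02) / (0.331/√2.02 + 1.61/√38.00) = 0.2329/(0.2329 + 0.2612) = 0.471.

0.471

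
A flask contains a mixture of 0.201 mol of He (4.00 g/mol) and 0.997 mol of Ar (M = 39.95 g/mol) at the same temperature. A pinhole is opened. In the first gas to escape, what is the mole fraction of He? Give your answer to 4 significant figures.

0.3892

The effusion rate of species i is ∝ p_i/√M_i ∝ n_i/√M_i.
x_He(eff) = (n_He/√M_He) / (n_He/√M_He + n_Ar/√M_Ar)
= (0.201/√4.00) / (0.201/√4.00 + 0.997/√39.95) = 0.1005/(0.1005 + 0.1577) = 0.3892.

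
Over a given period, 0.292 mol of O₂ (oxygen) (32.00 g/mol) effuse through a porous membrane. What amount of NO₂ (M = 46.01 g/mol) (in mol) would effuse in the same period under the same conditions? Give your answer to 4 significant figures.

From Graham's law, rate_NO₂/rate_O₂ = √(M_O₂/M_NO₂) = √(32.00/46.01) = √0.6955 = 0.8340.
So the amount for NO₂ is 0.292 × 0.8340 = 0.2435 mol.

0.2435 mol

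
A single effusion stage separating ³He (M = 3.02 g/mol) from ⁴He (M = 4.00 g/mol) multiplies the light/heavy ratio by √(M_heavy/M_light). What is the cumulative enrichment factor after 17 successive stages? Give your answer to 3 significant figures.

The single-stage factor is √(M_heavy/M_light), so 17 stages give [√(4.00/3.02)]^17 = (4.00/3.02)^(17/2).
= 1.32450^(17/2) = 10.9.

10.9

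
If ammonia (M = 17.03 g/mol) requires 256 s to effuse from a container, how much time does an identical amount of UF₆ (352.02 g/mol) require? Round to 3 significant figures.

By Graham's law, t_UF₆/t_NH₃ = √(M_UF₆/M_NH₃) = √(352.02/17.03) = √20.67 = 4.546.
So the time for UF₆ is 256 × 4.546 = 1160 s.

1160 s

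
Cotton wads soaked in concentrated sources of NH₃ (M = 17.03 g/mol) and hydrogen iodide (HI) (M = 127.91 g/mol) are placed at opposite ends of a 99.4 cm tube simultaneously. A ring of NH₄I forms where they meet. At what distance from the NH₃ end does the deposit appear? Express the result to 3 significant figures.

Distances travelled in equal time are proportional to diffusion rates, so d_NH₃/d_HI = √(M_HI/M_NH₃) = √(127.91/17.03) = 2.741.
With d_NH₃ + d_HI = 99.4 cm, d_HI = 99.4/(1 + 2.741) = 26.57 cm.
d_NH₃ = 99.4 − 26.57 = 72.8 cm.

72.8 cm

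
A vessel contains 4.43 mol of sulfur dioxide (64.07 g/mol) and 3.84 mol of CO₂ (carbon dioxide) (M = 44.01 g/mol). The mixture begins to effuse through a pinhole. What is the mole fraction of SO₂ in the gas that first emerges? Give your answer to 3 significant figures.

0.489

The effusion rate of species i is ∝ p_i/√M_i ∝ n_i/√M_i.
x_SO₂(eff) = (n_SO₂/√M_SO₂) / (n_SO₂/√M_SO₂ + n_CO₂/√M_CO₂)
= (4.43/√64.07) / (4.43/√64.07 + 3.84/√44.01) = 0.5534/(0.5534 + 0.5788) = 0.489.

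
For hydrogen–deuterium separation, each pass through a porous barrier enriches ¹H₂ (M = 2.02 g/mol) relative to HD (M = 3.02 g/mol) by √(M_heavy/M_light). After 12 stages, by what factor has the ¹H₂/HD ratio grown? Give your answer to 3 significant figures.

11.2

Each stage multiplies the ratio by α = √(3.02/2.02), so after 12 stages the overall factor is α^12 = (3.02/2.02)^(12/2).
= 1.49505^6 = 11.2.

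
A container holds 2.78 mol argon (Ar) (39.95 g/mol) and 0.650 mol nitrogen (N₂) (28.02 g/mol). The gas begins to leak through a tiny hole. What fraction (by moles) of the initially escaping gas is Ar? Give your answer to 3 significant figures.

Effusion rate of each component ∝ n_i/√M_i (partial pressure × 1/√M).
Mole fraction of Ar in the effusate = (n_Ar/√M_Ar) / (n_Ar/√M_Ar + n_N₂/√M_N₂)
= (2.78/√39.95) / (2.78/√39.95 + 0.650/√28.02) = 0.4398/(0.4398 + 0.1228) = 0.782.

0.782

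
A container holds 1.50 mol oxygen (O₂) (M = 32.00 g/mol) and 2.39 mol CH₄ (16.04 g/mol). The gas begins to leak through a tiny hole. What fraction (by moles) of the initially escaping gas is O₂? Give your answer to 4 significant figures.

The effusion rate of species i is ∝ p_i/√M_i ∝ n_i/√M_i.
Mole fraction of O₂ in the effusate = (n_O₂/√M_O₂) / (n_O₂/√M_O₂ + n_CH₄/√M_CH₄)
= (1.50/√32.00) / (1.50/√32.00 + 2.39/√16.04) = 0.2652/(0.2652 + 0.5968) = 0.3076.

0.3076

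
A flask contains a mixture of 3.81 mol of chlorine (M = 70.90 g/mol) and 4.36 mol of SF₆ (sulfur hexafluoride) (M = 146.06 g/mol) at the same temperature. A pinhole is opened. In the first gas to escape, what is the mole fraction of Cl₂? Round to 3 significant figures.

0.556

Effusion rate of each component ∝ n_i/√M_i (partial pressure × 1/√M).
x_Cl₂(eff) = (n_Cl₂/√M_Cl₂) / (n_Cl₂/√M_Cl₂ + n_SF₆/√M_SF₆)
= (3.81/√70.90) / (3.81/√70.90 + 4.36/√146.06) = 0.4525/(0.4525 + 0.3608) = 0.556.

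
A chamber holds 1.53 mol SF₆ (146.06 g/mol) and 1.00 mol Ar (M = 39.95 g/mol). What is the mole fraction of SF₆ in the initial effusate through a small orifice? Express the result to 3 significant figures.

0.444

Each component's effusion rate ∝ (its partial pressure)·(1/√M) ∝ n_i/√M_i.
x_SF₆(eff) = (n_SF₆/√M_SF₆) / (n_SF₆/√M_SF₆ + n_Ar/√M_Ar)
= (1.53/√146.06) / (1.53/√146.06 + 1.00/√39.95) = 0.1266/(0.1266 + 0.1582) = 0.444.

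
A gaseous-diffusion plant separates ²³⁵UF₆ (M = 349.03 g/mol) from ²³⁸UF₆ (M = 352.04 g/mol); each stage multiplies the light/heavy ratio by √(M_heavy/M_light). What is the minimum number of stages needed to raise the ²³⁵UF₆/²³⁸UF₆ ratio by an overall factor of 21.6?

Single-stage factor α = √(352.04/349.03), so ln α = ½ ln(1.00862) = 0.004293.
Need α^N ≥ 21.6 ⇒ N ≥ ln(21.6) / ln α = 3.073 / 0.004293 = 715.67.
Minimum whole number of stages: N = 716.

716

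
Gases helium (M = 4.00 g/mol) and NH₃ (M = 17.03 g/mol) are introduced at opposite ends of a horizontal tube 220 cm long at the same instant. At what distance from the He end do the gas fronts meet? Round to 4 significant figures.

148.2 cm

In equal time, each gas travels a distance ∝ its rate ∝ 1/√M, so d_He/d_NH₃ = √(M_NH₃/M_He) = √(17.03/4.00) = 2.063.
With d_He + d_NH₃ = 220 cm, d_NH₃ = 220/(1 + 2.063) = 71.82 cm.
d_He = 220 − 71.82 = 148.2 cm.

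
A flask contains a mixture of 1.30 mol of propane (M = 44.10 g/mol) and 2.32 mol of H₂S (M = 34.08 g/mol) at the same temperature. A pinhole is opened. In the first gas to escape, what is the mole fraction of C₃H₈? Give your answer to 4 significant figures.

Effusion rate of each component ∝ n_i/√M_i (partial pressure × 1/√M).
Mole fraction of C₃H₈ in the effusate = (n_C₃H₈/√M_C₃H₈) / (n_C₃H₈/√M_C₃H₈ + n_H₂S/√M_H₂S)
= (1.30/√44.10) / (1.30/√44.10 + 2.32/√34.08) = 0.1958/(0.1958 + 0.3974) = 0.3300.

0.3300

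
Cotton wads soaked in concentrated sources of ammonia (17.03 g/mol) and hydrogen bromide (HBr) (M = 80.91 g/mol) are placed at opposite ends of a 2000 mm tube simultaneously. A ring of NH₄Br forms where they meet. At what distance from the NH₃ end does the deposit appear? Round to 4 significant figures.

1371 mm

The fronts meet when d_NH₃ + d_HBr = L with d_NH₃/d_HBr = √(M_HBr/M_NH₃) (Graham's law). Here √(M_HBr/M_NH₃) = √(80.91/17.03) = 2.180.
With d_NH₃ + d_HBr = 2000 mm, d_HBr = 2000/(1 + 2.180) = 629.0 mm.
d_NH₃ = 2000 − 629.0 = 1371 mm.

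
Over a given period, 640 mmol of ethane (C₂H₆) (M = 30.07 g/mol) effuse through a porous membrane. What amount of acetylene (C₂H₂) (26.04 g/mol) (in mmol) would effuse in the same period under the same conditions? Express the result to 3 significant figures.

688 mmol

By Graham's law, rate_C₂H₂/rate_C₂H₆ = √(M_C₂H₆/M_C₂H₂) = √(30.07/26.04) = √1.155 = 1.075.
So the amount for C₂H₂ is 640 × 1.075 = 688 mmol.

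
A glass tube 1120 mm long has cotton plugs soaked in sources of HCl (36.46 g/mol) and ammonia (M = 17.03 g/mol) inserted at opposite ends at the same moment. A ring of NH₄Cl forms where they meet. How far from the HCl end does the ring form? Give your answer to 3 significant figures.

455 mm

The fronts meet when d_HCl + d_NH₃ = L with d_HCl/d_NH₃ = √(M_NH₃/M_HCl) (Graham's law). Here √(M_NH₃/M_HCl) = √(17.03/36.46) = 0.6834.
With d_HCl + d_NH₃ = 1120 mm, d_NH₃ = 1120/(1 + 0.6834) = 665.3 mm.
d_HCl = 1120 − 665.3 = 455 mm.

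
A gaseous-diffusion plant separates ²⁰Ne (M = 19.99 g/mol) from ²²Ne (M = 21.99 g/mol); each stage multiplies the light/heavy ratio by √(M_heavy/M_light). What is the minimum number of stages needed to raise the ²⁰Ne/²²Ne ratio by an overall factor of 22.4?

66

With α = √(21.99/19.99) per stage, ln α = ½ ln(1.10005) = 0.04768.
Need α^N ≥ 22.4 ⇒ N ≥ ln(22.4) / ln α = 3.109 / 0.04768 = 65.21.
Minimum whole number of stages: N = 66.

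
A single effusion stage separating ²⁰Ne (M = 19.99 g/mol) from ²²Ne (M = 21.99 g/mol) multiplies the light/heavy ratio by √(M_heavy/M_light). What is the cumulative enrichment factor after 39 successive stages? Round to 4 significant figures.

The single-stage factor is √(M_heavy/M_light), so 39 stages give [√(21.99/19.99)]^39 = (21.99/19.99)^(39/2).
= 1.10005^(39/2) = 6.420.

6.420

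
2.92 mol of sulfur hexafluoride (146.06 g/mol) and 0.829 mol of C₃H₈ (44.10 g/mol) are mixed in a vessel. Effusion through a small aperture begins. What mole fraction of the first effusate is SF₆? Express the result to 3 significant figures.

Each component's effusion rate ∝ (its partial pressure)·(1/√M) ∝ n_i/√M_i.
So x_SF₆ in the escaping gas = (n_SF₆/√M_SF₆) / Σ(n_i/√M_i)
= (2.92/√146.06) / (2.92/√146.06 + 0.829/√44.10) = 0.2416/(0.2416 + 0.1248) = 0.659.

0.659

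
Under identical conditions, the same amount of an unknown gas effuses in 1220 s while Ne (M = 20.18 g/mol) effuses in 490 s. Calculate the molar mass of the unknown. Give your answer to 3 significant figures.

125 g/mol

From Graham's law, t_X/t_Ne = √(M_X/M_Ne).
1220/490 = 2.490 = √(M_X/20.18)
M_X = 20.18 × 2.490² = 20.18 × 6.199 = 125 g/mol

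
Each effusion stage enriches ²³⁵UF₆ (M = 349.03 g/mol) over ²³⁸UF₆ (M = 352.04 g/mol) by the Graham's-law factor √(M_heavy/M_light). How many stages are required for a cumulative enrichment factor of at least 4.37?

Per stage α = (352.04/349.03)^(1/2) = 1.00862^0.5, giving ln α = 0.004293.
Need α^N ≥ 4.37 ⇒ N ≥ ln(4.37) / ln α = 1.475 / 0.004293 = 343.49.
Rounding up, N = 344 stages.

344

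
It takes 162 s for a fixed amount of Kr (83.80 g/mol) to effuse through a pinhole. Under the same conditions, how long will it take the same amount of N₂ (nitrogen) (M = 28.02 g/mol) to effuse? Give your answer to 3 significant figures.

Graham's law gives t_N₂/t_Kr = √(M_N₂/M_Kr) = √(28.02/83.80) = √0.3344 = 0.5782.
So the time for N₂ is 162 × 0.5782 = 93.7 s.

93.7 s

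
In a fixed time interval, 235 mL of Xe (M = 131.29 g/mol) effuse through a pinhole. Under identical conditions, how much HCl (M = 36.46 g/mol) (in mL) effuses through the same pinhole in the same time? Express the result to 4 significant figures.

Using Graham's law: rate_HCl/rate_Xe = √(M_Xe/M_HCl) = √(131.29/36.46) = √3.601 = 1.898.
So the volume for HCl is 235 × 1.898 = 445.9 mL.

445.9 mL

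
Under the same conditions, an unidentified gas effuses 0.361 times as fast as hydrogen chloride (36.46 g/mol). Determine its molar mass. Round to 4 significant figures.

By Graham's law, rate_X/rate_HCl = √(M_HCl/M_X).
0.361 = √(36.46/M_X)
M_X = 36.46 / 0.361² = 36.46 / 0.1303 = 279.8 g/mol

279.8 g/mol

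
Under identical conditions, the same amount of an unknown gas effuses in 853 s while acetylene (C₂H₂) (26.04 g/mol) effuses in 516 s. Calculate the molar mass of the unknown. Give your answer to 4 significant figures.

Graham's law gives t_X/t_C₂H₂ = √(M_X/M_C₂H₂).
853/516 = 1.653 = √(M_X/26.04)
M_X = 26.04 × 1.653² = 26.04 × 2.733 = 71.16 g/mol

71.16 g/mol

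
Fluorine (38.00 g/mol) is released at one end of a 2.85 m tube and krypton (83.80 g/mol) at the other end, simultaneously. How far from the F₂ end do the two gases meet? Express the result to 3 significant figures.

1.70 m

In equal time, each gas travels a distance ∝ its rate ∝ 1/√M, so d_F₂/d_Kr = √(M_Kr/M_F₂) = √(83.80/38.00) = 1.485.
With d_F₂ + d_Kr = 2.85 m, d_Kr = 2.85/(1 + 1.485) = 1.147 m.
d_F₂ = 2.85 − 1.147 = 1.70 m.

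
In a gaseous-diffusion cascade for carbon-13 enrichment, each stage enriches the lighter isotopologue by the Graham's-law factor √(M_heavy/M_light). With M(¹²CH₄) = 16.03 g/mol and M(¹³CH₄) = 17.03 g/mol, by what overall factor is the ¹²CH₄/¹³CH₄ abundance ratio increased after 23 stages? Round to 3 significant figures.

After 23 stages the ratio has grown by (√(17.03/16.03))^23 = (17.03/16.03)^(23/2).
= 1.06238^(23/2) = 2.01.

2.01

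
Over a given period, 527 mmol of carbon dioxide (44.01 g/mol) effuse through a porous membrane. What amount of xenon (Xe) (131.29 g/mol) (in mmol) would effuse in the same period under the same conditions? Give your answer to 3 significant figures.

305 mmol

Graham's law gives rate_Xe/rate_CO₂ = √(M_CO₂/M_Xe) = √(44.01/131.29) = √0.3352 = 0.5790.
So the amount for Xe is 527 × 0.5790 = 305 mmol.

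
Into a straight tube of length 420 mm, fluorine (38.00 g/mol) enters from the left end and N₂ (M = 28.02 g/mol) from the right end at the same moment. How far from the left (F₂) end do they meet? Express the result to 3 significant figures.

194 mm

Graham's law gives d_F₂/d_N₂ = rate_F₂/rate_N₂ = √(M_N₂/M_F₂) = √(28.02/38.00) = 0.8587.
With d_F₂ + d_N₂ = 420 mm, d_N₂ = 420/(1 + 0.8587) = 226.0 mm.
d_F₂ = 420 − 226.0 = 194 mm.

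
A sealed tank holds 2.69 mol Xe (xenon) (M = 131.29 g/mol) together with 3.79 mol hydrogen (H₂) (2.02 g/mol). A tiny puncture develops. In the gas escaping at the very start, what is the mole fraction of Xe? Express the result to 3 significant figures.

0.0809

The effusion rate of species i is ∝ p_i/√M_i ∝ n_i/√M_i.
x_Xe(eff) = (n_Xe/√M_Xe) / (n_Xe/√M_Xe + n_H₂/√M_H₂)
= (2.69/√131.29) / (2.69/√131.29 + 3.79/√2.02) = 0.2348/(0.2348 + 2.667) = 0.0809.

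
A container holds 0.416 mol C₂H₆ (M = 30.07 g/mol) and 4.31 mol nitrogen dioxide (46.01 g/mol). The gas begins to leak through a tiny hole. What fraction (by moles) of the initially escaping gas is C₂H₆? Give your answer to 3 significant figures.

Rate_i ∝ x_i/√M_i (Graham's law weighted by mole fraction), so the effusate composition follows n_i/√M_i.
x_C₂H₆(eff) = (n_C₂H₆/√M_C₂H₆) / (n_C₂H₆/√M_C₂H₆ + n_NO₂/√M_NO₂)
= (0.416/√30.07) / (0.416/√30.07 + 4.31/√46.01) = 0.07586/(0.07586 + 0.6354) = 0.107.

0.107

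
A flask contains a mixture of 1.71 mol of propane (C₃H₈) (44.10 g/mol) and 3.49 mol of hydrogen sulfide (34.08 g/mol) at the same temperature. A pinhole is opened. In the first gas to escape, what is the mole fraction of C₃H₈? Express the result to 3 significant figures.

Effusion rate of each component ∝ n_i/√M_i (partial pressure × 1/√M).
So x_C₃H₈ in the escaping gas = (n_C₃H₈/√M_C₃H₈) / Σ(n_i/√M_i)
= (1.71/√44.10) / (1.71/√44.10 + 3.49/√34.08) = 0.2575/(0.2575 + 0.5978) = 0.301.

0.301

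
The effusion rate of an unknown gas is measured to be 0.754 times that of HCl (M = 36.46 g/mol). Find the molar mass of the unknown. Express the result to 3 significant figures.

Since effusion rate ∝ 1/√M, rate_X/rate_HCl = √(M_HCl/M_X).
0.754 = √(36.46/M_X)
M_X = 36.46 / 0.754² = 36.46 / 0.5685 = 64.1 g/mol

64.1 g/mol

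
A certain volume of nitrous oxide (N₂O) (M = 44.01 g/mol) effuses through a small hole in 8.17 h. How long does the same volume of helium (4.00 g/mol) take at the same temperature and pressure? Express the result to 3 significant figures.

2.46 h

Since effusion rate ∝ 1/√M, t_He/t_N₂O = √(M_He/M_N₂O) = √(4.00/44.01) = √0.09089 = 0.3015.
So the time for He is 8.17 × 0.3015 = 2.46 h.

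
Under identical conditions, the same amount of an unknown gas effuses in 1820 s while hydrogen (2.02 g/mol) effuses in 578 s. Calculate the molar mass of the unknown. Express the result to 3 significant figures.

20.0 g/mol

From Graham's law, t_X/t_H₂ = √(M_X/M_H₂).
1820/578 = 3.149 = √(M_X/2.02)
M_X = 2.02 × 3.149² = 2.02 × 9.915 = 20.0 g/mol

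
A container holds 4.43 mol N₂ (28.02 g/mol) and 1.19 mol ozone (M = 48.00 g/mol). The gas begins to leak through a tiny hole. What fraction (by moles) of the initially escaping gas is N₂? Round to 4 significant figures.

0.8297

Effusion rate of each component ∝ n_i/√M_i (partial pressure × 1/√M).
So x_N₂ in the escaping gas = (n_N₂/√M_N₂) / Σ(n_i/√M_i)
= (4.43/√28.02) / (4.43/√28.02 + 1.19/√48.00) = 0.8369/(0.8369 + 0.1718) = 0.8297.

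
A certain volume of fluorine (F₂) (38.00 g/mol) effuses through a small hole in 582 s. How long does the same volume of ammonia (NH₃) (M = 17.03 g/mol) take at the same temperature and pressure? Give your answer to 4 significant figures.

389.6 s

Graham's law gives t_NH₃/t_F₂ = √(M_NH₃/M_F₂) = √(17.03/38.00) = √0.4482 = 0.6694.
So the time for NH₃ is 582 × 0.6694 = 389.6 s.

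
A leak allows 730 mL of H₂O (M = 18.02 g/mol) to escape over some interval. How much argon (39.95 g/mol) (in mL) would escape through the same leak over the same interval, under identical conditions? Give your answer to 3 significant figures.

490 mL

From Graham's law, rate_Ar/rate_H₂O = √(M_H₂O/M_Ar) = √(18.02/39.95) = √0.4511 = 0.6716.
So the volume for Ar is 730 × 0.6716 = 490 mL.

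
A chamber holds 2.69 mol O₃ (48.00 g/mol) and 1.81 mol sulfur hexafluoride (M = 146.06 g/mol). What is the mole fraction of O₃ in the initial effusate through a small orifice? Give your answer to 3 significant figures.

0.722

The effusion rate of species i is ∝ p_i/√M_i ∝ n_i/√M_i.
x_O₃(eff) = (n_O₃/√M_O₃) / (n_O₃/√M_O₃ + n_SF₆/√M_SF₆)
= (2.69/√48.00) / (2.69/√48.00 + 1.81/√146.06) = 0.3883/(0.3883 + 0.1498) = 0.722.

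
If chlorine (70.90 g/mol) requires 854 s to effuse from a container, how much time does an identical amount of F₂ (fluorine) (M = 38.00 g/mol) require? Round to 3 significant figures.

625 s

From Graham's law, t_F₂/t_Cl₂ = √(M_F₂/M_Cl₂) = √(38.00/70.90) = √0.5360 = 0.7321.
So the time for F₂ is 854 × 0.7321 = 625 s.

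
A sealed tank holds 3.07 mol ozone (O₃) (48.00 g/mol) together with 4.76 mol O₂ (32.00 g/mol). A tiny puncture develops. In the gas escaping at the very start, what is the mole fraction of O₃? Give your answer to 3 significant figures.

0.345

Effusion rate of each component ∝ n_i/√M_i (partial pressure × 1/√M).
x_O₃(eff) = (n_O₃/√M_O₃) / (n_O₃/√M_O₃ + n_O₂/√M_O₂)
= (3.07/√48.00) / (3.07/√48.00 + 4.76/√32.00) = 0.4431/(0.4431 + 0.8415) = 0.345.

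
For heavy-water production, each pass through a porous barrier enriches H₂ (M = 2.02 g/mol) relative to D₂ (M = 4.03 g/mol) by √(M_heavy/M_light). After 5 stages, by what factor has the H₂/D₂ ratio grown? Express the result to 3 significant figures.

5.62

Each stage multiplies the ratio by α = √(4.03/2.02), so after 5 stages the overall factor is α^5 = (4.03/2.02)^(5/2).
= 1.99505^(5/2) = 5.62.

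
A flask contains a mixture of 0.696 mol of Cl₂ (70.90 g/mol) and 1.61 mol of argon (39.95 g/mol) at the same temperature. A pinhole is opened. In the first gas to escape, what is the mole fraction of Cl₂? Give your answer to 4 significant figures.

0.2450

The effusion rate of species i is ∝ p_i/√M_i ∝ n_i/√M_i.
So x_Cl₂ in the escaping gas = (n_Cl₂/√M_Cl₂) / Σ(n_i/√M_i)
= (0.696/√70.90) / (0.696/√70.90 + 1.61/√39.95) = 0.08266/(0.08266 + 0.2547) = 0.2450.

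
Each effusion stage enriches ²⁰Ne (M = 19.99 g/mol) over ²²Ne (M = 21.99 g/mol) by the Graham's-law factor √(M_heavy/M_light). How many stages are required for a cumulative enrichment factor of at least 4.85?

With α = √(21.99/19.99) per stage, ln α = ½ ln(1.10005) = 0.04768.
Need α^N ≥ 4.85 ⇒ N ≥ ln(4.85) / ln α = 1.579 / 0.04768 = 33.12.
Rounding up, N = 34 stages.

34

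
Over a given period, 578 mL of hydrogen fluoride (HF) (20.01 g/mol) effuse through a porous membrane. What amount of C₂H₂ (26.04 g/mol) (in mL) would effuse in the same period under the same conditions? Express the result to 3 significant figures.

By Graham's law, rate_C₂H₂/rate_HF = √(M_HF/M_C₂H₂) = √(20.01/26.04) = √0.7684 = 0.8766.
So the volume for C₂H₂ is 578 × 0.8766 = 507 mL.

507 mL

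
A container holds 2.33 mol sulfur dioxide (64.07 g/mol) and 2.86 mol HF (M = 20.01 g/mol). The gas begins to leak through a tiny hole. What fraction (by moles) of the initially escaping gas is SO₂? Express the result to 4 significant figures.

Each component's effusion rate ∝ (its partial pressure)·(1/√M) ∝ n_i/√M_i.
So x_SO₂ in the escaping gas = (n_SO₂/√M_SO₂) / Σ(n_i/√M_i)
= (2.33/√64.07) / (2.33/√64.07 + 2.86/√20.01) = 0.2911/(0.2911 + 0.6394) = 0.3129.

0.3129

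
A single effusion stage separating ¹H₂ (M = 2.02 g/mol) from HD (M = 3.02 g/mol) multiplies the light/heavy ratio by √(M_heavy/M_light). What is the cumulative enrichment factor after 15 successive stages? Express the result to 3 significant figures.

20.4

Each stage multiplies the ratio by α = √(3.02/2.02), so after 15 stages the overall factor is α^15 = (3.02/2.02)^(15/2).
= 1.49505^(15/2) = 20.4.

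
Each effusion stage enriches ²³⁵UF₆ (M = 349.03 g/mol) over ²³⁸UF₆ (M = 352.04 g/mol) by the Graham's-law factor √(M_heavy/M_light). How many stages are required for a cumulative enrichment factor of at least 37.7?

846

With α = √(352.04/349.03) per stage, ln α = ½ ln(1.00862) = 0.004293.
Need α^N ≥ 37.7 ⇒ N ≥ ln(37.7) / ln α = 3.630 / 0.004293 = 845.39.
Rounding up, N = 846 stages.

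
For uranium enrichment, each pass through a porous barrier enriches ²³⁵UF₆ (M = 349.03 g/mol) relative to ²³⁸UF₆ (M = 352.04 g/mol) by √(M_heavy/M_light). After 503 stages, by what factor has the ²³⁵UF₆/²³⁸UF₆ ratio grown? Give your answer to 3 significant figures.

8.67

Each stage multiplies the ratio by α = √(352.04/349.03), so after 503 stages the overall factor is α^503 = (352.04/349.03)^(503/2).
= 1.00862^(503/2) = 8.67.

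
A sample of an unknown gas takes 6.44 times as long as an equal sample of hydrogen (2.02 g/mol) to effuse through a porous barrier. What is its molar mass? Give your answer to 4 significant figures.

Using Graham's law: t_X/t_H₂ = √(M_X/M_H₂).
6.44 = √(M_X/2.02)
M_X = 2.02 × 6.44² = 2.02 × 41.47 = 83.78 g/mol

83.78 g/mol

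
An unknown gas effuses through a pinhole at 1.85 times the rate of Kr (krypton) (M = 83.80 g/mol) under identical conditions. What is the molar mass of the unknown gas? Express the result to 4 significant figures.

Using Graham's law: rate_X/rate_Kr = √(M_Kr/M_X).
1.85 = √(83.80/M_X)
M_X = 83.80 / 1.85² = 83.80 / 3.423 = 24.49 g/mol

24.49 g/mol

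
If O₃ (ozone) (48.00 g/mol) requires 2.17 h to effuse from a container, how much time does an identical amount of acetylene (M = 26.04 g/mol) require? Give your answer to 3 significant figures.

By Graham's law, t_C₂H₂/t_O₃ = √(M_C₂H₂/M_O₃) = √(26.04/48.00) = √0.5425 = 0.7365.
So the time for C₂H₂ is 2.17 × 0.7365 = 1.60 h.

1.60 h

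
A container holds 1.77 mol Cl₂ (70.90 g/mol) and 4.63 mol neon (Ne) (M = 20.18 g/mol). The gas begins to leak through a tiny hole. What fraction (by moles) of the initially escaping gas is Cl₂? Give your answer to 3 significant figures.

0.169

Effusion rate of each component ∝ n_i/√M_i (partial pressure × 1/√M).
x_Cl₂(eff) = (n_Cl₂/√M_Cl₂) / (n_Cl₂/√M_Cl₂ + n_Ne/√M_Ne)
= (1.77/√70.90) / (1.77/√70.90 + 4.63/√20.18) = 0.2102/(0.2102 + 1.031) = 0.169.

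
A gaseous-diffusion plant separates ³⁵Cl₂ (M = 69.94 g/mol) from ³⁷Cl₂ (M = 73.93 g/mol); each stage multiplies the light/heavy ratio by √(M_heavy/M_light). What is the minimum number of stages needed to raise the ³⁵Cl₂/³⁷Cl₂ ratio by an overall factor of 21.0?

110

Single-stage factor α = √(73.93/69.94), so ln α = ½ ln(1.05705) = 0.02774.
Need α^N ≥ 21.0 ⇒ N ≥ ln(21.0) / ln α = 3.045 / 0.02774 = 109.75.
Minimum whole number of stages: N = 110.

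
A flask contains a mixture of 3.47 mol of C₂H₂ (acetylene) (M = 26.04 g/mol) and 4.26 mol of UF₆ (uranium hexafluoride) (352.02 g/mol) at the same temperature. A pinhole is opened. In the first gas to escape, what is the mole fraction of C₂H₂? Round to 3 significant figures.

Effusion rate of each component ∝ n_i/√M_i (partial pressure × 1/√M).
x_C₂H₂(eff) = (n_C₂H₂/√M_C₂H₂) / (n_C₂H₂/√M_C₂H₂ + n_UF₆/√M_UF₆)
= (3.47/√26.04) / (3.47/√26.04 + 4.26/√352.02) = 0.6800/(0.6800 + 0.2271) = 0.750.

0.750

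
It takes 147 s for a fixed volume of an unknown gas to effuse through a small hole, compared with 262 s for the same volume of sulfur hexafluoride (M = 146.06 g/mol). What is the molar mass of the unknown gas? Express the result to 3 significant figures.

Since effusion rate ∝ 1/√M, t_X/t_SF₆ = √(M_X/M_SF₆).
147/262 = 0.5611 = √(M_X/146.06)
M_X = 146.06 × 0.5611² = 146.06 × 0.3148 = 46.0 g/mol

46.0 g/mol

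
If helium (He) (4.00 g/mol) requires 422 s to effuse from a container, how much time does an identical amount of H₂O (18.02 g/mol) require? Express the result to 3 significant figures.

Using Graham's law: t_H₂O/t_He = √(M_H₂O/M_He) = √(18.02/4.00) = √4.505 = 2.122.
So the time for H₂O is 422 × 2.122 = 896 s.

896 s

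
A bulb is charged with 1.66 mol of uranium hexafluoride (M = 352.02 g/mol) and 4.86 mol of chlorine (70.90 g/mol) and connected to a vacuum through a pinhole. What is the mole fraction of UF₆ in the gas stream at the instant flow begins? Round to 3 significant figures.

0.133

Each component's effusion rate ∝ (its partial pressure)·(1/√M) ∝ n_i/√M_i.
x_UF₆(eff) = (n_UF₆/√M_UF₆) / (n_UF₆/√M_UF₆ + n_Cl₂/√M_Cl₂)
= (1.66/√352.02) / (1.66/√352.02 + 4.86/√70.90) = 0.08848/(0.08848 + 0.5772) = 0.133.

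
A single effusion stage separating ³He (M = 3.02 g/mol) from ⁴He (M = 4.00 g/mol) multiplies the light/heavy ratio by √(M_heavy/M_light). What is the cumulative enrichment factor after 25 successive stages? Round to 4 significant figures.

The single-stage factor is √(M_heavy/M_light), so 25 stages give [√(4.00/3.02)]^25 = (4.00/3.02)^(25/2).
= 1.32450^(25/2) = 33.55.

33.55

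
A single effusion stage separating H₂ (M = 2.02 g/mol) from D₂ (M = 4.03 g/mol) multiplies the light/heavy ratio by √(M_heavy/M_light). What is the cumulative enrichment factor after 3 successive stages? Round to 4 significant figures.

2.818

The single-stage factor is √(M_heavy/M_light), so 3 stages give [√(4.03/2.02)]^3 = (4.03/2.02)^(3/2).
= 1.99505^(3/2) = 2.818.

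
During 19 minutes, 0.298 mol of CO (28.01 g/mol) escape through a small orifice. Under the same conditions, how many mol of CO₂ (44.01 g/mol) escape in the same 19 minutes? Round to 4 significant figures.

0.2377 mol

Using Graham's law: rate_CO₂/rate_CO = √(M_CO/M_CO₂) = √(28.01/44.01) = √0.6364 = 0.7978.
So the amount for CO₂ is 0.298 × 0.7978 = 0.2377 mol.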